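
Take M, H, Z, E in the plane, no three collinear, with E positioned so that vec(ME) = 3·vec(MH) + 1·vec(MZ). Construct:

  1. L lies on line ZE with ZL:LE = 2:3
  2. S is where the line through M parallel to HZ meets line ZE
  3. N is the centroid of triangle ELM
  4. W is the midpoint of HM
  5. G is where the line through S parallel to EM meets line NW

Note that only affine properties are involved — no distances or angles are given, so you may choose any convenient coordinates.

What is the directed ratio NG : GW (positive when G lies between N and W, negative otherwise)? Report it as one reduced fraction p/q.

NG:GW = -34/45

Set M = (0, 0), H = (1, 0), Z = (0, 1), E = (3, 1); any affine frame gives the same invariant.
1. L lies on line ZE with ZL:LE = 2:3 ⇒ L = (6/5, 1)
2. S is where the line through M parallel to HZ meets line ZE ⇒ S = (-1, 1)
3. N is the centroid of triangle ELM ⇒ N = (7/5, 2/3)
4. W is the midpoint of HM ⇒ W = (1/2, 0)
5. G is where the line through S parallel to EM meets line NW ⇒ G = (46/11, 30/11)
G = N + t·(W−N) with t = -34/11, so NG:GW = t:(1−t) = -34/11:45/11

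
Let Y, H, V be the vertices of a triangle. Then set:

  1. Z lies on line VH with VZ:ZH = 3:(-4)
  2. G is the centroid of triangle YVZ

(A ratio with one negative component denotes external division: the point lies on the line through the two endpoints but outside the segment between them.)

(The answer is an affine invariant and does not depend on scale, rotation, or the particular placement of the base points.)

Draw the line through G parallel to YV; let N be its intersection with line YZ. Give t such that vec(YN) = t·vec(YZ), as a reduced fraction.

Assign Y = (0, 0), H = (1, 0), V = (0, 1) — the answer is frame-independent, so this choice is without loss of generality.
1. Z lies on line VH with VZ:ZH = 3:(-4) ⇒ Z = (-3, 4)
2. G is the centroid of triangle YVZ ⇒ G = (-1, 5/3)
through G parallel to YV: direction (0, 1); meets YZ at N = (-1, 4/3)
N = Y + t·(Z−Y) with t = 1/3

t = 1/3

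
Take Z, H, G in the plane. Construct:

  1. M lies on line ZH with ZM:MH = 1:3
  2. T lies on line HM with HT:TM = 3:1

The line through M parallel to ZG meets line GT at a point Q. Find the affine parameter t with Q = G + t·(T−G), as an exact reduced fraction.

t = 4/7

Set Z = (0, 0), H = (1, 0), G = (0, 1); any affine frame gives the same invariant.
1. M lies on line ZH with ZM:MH = 1:3 ⇒ M = (1/4, 0)
2. T lies on line HM with HT:TM = 3:1 ⇒ T = (7/16, 0)
through M parallel to ZG: direction (0, 1); meets GT at Q = (1/4, 3/7)
Q = G + t·(T−G) with t = 4/7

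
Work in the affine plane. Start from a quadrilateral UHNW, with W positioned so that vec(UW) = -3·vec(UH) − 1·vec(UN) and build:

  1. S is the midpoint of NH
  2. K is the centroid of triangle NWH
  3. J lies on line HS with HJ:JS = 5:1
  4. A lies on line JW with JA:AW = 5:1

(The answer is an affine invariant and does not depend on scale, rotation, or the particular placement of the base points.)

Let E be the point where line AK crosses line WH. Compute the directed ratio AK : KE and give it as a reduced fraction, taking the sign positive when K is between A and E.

AK:KE = -19/24

Choose coordinates U = (0, 0), H = (1, 0), N = (0, 1), W = (-3, -1).
1. S is the midpoint of NH ⇒ S = (1/2, 1/2)
2. K is the centroid of triangle NWH ⇒ K = (-2/3, 0)
3. J lies on line HS with HJ:JS = 5:1 ⇒ J = (7/12, 5/12)
4. A lies on line JW with JA:AW = 5:1 ⇒ A = (-173/72, -55/72)
line AK meets WH at E = (-163/57, -55/57)
K = A + t·(E−A) with t = -19/5, so AK:KE = -19/5:24/5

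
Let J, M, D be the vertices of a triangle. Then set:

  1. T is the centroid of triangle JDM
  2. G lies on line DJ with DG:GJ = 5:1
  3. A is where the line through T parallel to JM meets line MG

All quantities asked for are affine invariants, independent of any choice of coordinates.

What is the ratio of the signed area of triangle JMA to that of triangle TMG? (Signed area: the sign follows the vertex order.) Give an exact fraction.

Assign J = (0, 0), M = (1, 0), D = (0, 1) — the answer is frame-independent, so this choice is without loss of generality.
1. T is the centroid of triangle JDM ⇒ T = (1/3, 1/3)
2. G lies on line DJ with DG:GJ = 5:1 ⇒ G = (0, 1/6)
3. A is where the line through T parallel to JM meets line MG ⇒ A = (-1, 1/3)
2·[JMA] = 1/3, 2·[TMG] = -2/9
[JMA]:[TMG] = 1/3:-2/9 = -3/2

[JMA]:[TMG] = -3/2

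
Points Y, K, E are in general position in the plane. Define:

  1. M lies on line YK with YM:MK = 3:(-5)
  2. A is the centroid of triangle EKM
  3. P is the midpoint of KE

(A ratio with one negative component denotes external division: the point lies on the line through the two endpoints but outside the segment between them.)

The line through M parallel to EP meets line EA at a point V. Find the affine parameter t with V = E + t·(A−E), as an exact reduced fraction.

t = 3

Work in coordinates with Y = (0, 0), K = (1, 0), E = (0, 1).
1. M lies on line YK with YM:MK = 3:(-5) ⇒ M = (-3/2, 0)
2. A is the centroid of triangle EKM ⇒ A = (-1/6, 1/3)
3. P is the midpoint of KE ⇒ P = (1/2, 1/2)
through M parallel to EP: direction (1/2, -1/2); meets EA at V = (-1/2, -1)
V = E + t·(A−E) with t = 3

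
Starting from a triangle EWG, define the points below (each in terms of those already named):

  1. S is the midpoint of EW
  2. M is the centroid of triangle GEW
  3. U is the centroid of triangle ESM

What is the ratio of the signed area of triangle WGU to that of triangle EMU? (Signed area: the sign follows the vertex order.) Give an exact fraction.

Choose coordinates E = (0, 0), W = (1, 0), G = (0, 1).
1. S is the midpoint of EW ⇒ S = (1/2, 0)
2. M is the centroid of triangle GEW ⇒ M = (1/3, 1/3)
3. U is the centroid of triangle ESM ⇒ U = (5/18, 1/9)
2·[WGU] = 11/18, 2·[EMU] = -1/18
[WGU]:[EMU] = 11/18:-1/18 = -11

[WGU]:[EMU] = -11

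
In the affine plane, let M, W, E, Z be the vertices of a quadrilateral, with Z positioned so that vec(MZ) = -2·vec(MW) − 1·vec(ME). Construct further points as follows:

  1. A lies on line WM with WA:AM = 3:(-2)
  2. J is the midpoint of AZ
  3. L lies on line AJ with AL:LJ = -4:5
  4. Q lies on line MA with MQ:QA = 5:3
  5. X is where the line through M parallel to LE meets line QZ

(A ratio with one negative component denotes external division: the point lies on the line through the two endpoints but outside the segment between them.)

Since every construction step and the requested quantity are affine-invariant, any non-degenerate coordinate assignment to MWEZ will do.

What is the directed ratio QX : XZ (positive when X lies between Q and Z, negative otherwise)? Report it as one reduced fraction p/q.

Work in coordinates with M = (0, 0), W = (1, 0), E = (0, 1), Z = (-2, -1).
1. A lies on line WM with WA:AM = 3:(-2) ⇒ A = (-2, 0)
2. J is the midpoint of AZ ⇒ J = (-2, -1/2)
3. L lies on line AJ with AL:LJ = -4:5 ⇒ L = (-2, 2)
4. Q lies on line MA with MQ:QA = 5:3 ⇒ Q = (-5/4, 0)
5. X is where the line through M parallel to LE meets line QZ ⇒ X = (-10/11, 5/11)
X = Q + t·(Z−Q) with t = -5/11, so QX:XZ = t:(1−t) = -5/11:16/11

QX:XZ = -5/16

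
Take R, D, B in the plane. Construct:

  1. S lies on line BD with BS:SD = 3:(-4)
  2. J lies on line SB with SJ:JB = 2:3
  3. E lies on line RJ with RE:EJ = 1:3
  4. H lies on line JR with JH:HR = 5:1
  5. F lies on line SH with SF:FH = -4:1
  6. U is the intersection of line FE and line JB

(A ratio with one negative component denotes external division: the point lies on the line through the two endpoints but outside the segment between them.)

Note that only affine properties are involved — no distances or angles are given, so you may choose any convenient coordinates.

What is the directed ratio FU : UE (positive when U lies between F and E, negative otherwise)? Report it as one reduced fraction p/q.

Choose coordinates R = (0, 0), D = (1, 0), B = (0, 1).
1. S lies on line BD with BS:SD = 3:(-4) ⇒ S = (-3, 4)
2. J lies on line SB with SJ:JB = 2:3 ⇒ J = (-9/5, 14/5)
3. E lies on line RJ with RE:EJ = 1:3 ⇒ E = (-9/20, 7/10)
4. H lies on line JR with JH:HR = 5:1 ⇒ H = (-3/10, 7/15)
5. F lies on line SH with SF:FH = -4:1 ⇒ F = (3/5, -32/45)
6. U is the intersection of line FE and line JB ⇒ U = (-171/65, 236/65)
U = F + t·(E−F) with t = 40/13, so FU:UE = t:(1−t) = 40/13:-27/13

FU:UE = -40/27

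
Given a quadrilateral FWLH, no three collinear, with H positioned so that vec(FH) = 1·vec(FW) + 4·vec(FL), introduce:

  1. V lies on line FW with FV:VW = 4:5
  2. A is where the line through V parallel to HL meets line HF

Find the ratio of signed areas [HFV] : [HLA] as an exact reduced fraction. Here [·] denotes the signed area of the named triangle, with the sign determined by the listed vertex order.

Work in coordinates with F = (0, 0), W = (1, 0), L = (0, 1), H = (1, 4).
1. V lies on line FW with FV:VW = 4:5 ⇒ V = (4/9, 0)
2. A is where the line through V parallel to HL meets line HF ⇒ A = (-4/3, -16/3)
2·[HFV] = 16/9, 2·[HLA] = 7/3
[HFV]:[HLA] = 16/9:7/3 = 16/21

[HFV]:[HLA] = 16/21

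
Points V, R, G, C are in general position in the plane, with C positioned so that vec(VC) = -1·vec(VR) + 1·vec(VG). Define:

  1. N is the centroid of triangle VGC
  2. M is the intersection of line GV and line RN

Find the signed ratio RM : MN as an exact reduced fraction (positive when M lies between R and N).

RM:MN = 3

Choose coordinates V = (0, 0), R = (1, 0), G = (0, 1), C = (-1, 1).
1. N is the centroid of triangle VGC ⇒ N = (-1/3, 2/3)
2. M is the intersection of line GV and line RN ⇒ M = (0, 1/2)
M = R + t·(N−R) with t = 3/4, so RM:MN = t:(1−t) = 3/4:1/4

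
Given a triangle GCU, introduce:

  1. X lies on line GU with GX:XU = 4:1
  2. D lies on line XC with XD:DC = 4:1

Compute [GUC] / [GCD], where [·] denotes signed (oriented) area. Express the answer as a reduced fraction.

Set G = (0, 0), C = (1, 0), U = (0, 1); any affine frame gives the same invariant.
1. X lies on line GU with GX:XU = 4:1 ⇒ X = (0, 4/5)
2. D lies on line XC with XD:DC = 4:1 ⇒ D = (4/5, 4/25)
2·[GUC] = -1, 2·[GCD] = 4/25
[GUC]:[GCD] = -1:4/25 = -25/4

[GUC]:[GCD] = -25/4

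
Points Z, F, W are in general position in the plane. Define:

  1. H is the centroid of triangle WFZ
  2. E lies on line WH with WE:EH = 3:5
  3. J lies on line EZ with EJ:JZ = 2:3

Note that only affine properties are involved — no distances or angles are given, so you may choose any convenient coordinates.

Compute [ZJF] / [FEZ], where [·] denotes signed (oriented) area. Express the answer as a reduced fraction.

Set Z = (0, 0), F = (1, 0), W = (0, 1); any affine frame gives the same invariant.
1. H is the centroid of triangle WFZ ⇒ H = (1/3, 1/3)
2. E lies on line WH with WE:EH = 3:5 ⇒ E = (1/8, 3/4)
3. J lies on line EZ with EJ:JZ = 2:3 ⇒ J = (3/40, 9/20)
2·[ZJF] = -9/20, 2·[FEZ] = 3/4
[ZJF]:[FEZ] = -9/20:3/4 = -3/5

[ZJF]:[FEZ] = -3/5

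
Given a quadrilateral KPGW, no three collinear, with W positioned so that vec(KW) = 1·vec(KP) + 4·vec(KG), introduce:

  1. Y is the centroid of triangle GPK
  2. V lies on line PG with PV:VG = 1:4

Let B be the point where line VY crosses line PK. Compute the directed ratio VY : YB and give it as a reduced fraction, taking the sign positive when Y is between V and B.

Set K = (0, 0), P = (1, 0), G = (0, 1), W = (1, 4); any affine frame gives the same invariant.
1. Y is the centroid of triangle GPK ⇒ Y = (1/3, 1/3)
2. V lies on line PG with PV:VG = 1:4 ⇒ V = (4/5, 1/5)
line VY meets PK at B = (3/2, 0)
Y = V + t·(B−V) with t = -2/3, so VY:YB = -2/3:5/3

VY:YB = -2/5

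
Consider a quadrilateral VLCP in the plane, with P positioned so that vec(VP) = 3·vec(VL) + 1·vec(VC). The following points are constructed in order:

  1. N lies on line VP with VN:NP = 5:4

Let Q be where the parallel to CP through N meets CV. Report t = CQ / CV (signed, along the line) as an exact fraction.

t = 4/9

Choose coordinates V = (0, 0), L = (1, 0), C = (0, 1), P = (3, 1).
1. N lies on line VP with VN:NP = 5:4 ⇒ N = (5/3, 5/9)
through N parallel to CP: direction (3, 0); meets CV at Q = (0, 5/9)
Q = C + t·(V−C) with t = 4/9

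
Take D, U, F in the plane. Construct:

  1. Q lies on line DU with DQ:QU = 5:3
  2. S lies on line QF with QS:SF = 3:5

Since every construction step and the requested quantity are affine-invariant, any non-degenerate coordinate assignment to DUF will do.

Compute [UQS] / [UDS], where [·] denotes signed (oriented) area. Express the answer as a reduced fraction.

Choose coordinates D = (0, 0), U = (1, 0), F = (0, 1).
1. Q lies on line DU with DQ:QU = 5:3 ⇒ Q = (5/8, 0)
2. S lies on line QF with QS:SF = 3:5 ⇒ S = (25/64, 3/8)
2·[UQS] = -9/64, 2·[UDS] = -3/8
[UQS]:[UDS] = -9/64:-3/8 = 3/8

[UQS]:[UDS] = 3/8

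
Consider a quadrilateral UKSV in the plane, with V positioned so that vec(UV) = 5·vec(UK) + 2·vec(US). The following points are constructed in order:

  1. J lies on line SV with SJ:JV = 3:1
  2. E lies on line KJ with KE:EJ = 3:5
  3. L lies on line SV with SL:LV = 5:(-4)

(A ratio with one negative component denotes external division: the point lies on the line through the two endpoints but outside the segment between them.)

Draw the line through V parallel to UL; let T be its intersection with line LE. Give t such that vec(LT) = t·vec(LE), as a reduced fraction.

Set U = (0, 0), K = (1, 0), S = (0, 1), V = (5, 2); any affine frame gives the same invariant.
1. J lies on line SV with SJ:JV = 3:1 ⇒ J = (15/4, 7/4)
2. E lies on line KJ with KE:EJ = 3:5 ⇒ E = (65/32, 21/32)
3. L lies on line SV with SL:LV = 5:(-4) ⇒ L = (25, 6)
through V parallel to UL: direction (25, 6); meets LE at T = (-755/9, -58/3)
T = L + t·(E−L) with t = 128/27

t = 128/27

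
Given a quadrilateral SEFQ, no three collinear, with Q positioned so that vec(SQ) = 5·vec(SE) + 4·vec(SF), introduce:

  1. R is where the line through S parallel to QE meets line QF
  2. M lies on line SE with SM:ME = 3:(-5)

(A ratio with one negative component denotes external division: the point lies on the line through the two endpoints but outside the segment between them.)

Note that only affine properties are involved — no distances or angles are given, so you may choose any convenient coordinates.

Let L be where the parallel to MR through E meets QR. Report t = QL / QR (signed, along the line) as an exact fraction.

Choose coordinates S = (0, 0), E = (1, 0), F = (0, 1), Q = (5, 4).
1. R is where the line through S parallel to QE meets line QF ⇒ R = (5/2, 5/2)
2. M lies on line SE with SM:ME = 3:(-5) ⇒ M = (-3/2, 0)
through E parallel to MR: direction (4, 5/2); meets QR at L = (65, 40)
L = Q + t·(R−Q) with t = -24

t = -24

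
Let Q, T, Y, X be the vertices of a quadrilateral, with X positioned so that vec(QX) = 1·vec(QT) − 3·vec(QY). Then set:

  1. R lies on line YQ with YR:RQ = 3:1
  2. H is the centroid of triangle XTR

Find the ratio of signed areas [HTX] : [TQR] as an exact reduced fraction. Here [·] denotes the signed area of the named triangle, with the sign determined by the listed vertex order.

Choose coordinates Q = (0, 0), T = (1, 0), Y = (0, 1), X = (1, -3).
1. R lies on line YQ with YR:RQ = 3:1 ⇒ R = (0, 1/4)
2. H is the centroid of triangle XTR ⇒ H = (2/3, -11/12)
2·[HTX] = -1, 2·[TQR] = -1/4
[HTX]:[TQR] = -1:-1/4 = 4

[HTX]:[TQR] = 4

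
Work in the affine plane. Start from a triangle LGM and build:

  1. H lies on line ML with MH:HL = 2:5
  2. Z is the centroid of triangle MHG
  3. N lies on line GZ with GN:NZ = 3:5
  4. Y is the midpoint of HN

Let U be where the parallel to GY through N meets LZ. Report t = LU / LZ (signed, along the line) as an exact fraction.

t = 81/86

Work in coordinates with L = (0, 0), G = (1, 0), M = (0, 1).
1. H lies on line ML with MH:HL = 2:5 ⇒ H = (0, 5/7)
2. Z is the centroid of triangle MHG ⇒ Z = (1/3, 4/7)
3. N lies on line GZ with GN:NZ = 3:5 ⇒ N = (3/4, 3/14)
4. Y is the midpoint of HN ⇒ Y = (3/8, 13/28)
through N parallel to GY: direction (-5/8, 13/28); meets LZ at U = (27/86, 162/301)
U = L + t·(Z−L) with t = 81/86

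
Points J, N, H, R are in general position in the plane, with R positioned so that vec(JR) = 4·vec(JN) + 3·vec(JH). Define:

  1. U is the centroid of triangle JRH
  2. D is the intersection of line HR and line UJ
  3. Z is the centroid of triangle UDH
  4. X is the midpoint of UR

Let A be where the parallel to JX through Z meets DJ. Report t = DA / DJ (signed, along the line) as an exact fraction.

Set J = (0, 0), N = (1, 0), H = (0, 1), R = (4, 3); any affine frame gives the same invariant.
1. U is the centroid of triangle JRH ⇒ U = (4/3, 4/3)
2. D is the intersection of line HR and line UJ ⇒ D = (2, 2)
3. Z is the centroid of triangle UDH ⇒ Z = (10/9, 13/9)
4. X is the midpoint of UR ⇒ X = (8/3, 13/6)
through Z parallel to JX: direction (8/3, 13/6); meets DJ at A = (26/9, 26/9)
A = D + t·(J−D) with t = -4/9

t = -4/9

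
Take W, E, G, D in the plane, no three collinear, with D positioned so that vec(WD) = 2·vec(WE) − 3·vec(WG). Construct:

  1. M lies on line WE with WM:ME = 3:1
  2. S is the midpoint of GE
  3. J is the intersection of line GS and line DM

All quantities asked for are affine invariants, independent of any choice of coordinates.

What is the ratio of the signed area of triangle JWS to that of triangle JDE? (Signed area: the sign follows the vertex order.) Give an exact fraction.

[JWS]:[JDE] = -1/12

Assign W = (0, 0), E = (1, 0), G = (0, 1), D = (2, -3) — the answer is frame-independent, so this choice is without loss of generality.
1. M lies on line WE with WM:ME = 3:1 ⇒ M = (3/4, 0)
2. S is the midpoint of GE ⇒ S = (1/2, 1/2)
3. J is the intersection of line GS and line DM ⇒ J = (4/7, 3/7)
2·[JWS] = -1/14, 2·[JDE] = 6/7
[JWS]:[JDE] = -1/14:6/7 = -1/12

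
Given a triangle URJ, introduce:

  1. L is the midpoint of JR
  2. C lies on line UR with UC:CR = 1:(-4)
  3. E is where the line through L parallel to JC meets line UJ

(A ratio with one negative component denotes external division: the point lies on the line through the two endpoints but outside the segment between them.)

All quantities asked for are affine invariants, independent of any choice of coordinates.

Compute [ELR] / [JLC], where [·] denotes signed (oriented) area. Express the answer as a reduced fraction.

Choose coordinates U = (0, 0), R = (1, 0), J = (0, 1).
1. L is the midpoint of JR ⇒ L = (1/2, 1/2)
2. C lies on line UR with UC:CR = 1:(-4) ⇒ C = (-1/3, 0)
3. E is where the line through L parallel to JC meets line UJ ⇒ E = (0, -1)
2·[ELR] = -1, 2·[JLC] = -2/3
[ELR]:[JLC] = -1:-2/3 = 3/2

[ELR]:[JLC] = 3/2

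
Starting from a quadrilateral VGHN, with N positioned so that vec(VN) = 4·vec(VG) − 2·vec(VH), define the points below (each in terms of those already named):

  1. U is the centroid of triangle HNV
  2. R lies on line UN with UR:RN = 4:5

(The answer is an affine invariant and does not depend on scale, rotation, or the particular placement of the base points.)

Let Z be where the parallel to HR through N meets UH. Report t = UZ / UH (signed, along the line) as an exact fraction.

Assign V = (0, 0), G = (1, 0), H = (0, 1), N = (4, -2) — the answer is frame-independent, so this choice is without loss of generality.
1. U is the centroid of triangle HNV ⇒ U = (4/3, -1/3)
2. R lies on line UN with UR:RN = 4:5 ⇒ R = (68/27, -29/27)
through N parallel to HR: direction (68/27, -56/27); meets UH at Z = (-5/3, 8/3)
Z = U + t·(H−U) with t = 9/4

t = 9/4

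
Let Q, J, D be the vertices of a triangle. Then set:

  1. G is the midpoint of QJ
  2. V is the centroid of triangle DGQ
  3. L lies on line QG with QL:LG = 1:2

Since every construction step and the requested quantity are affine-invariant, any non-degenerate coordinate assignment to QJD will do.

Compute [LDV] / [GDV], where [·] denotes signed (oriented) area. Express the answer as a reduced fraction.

[LDV]:[GDV] = -1/3

Assign Q = (0, 0), J = (1, 0), D = (0, 1) — the answer is frame-independent, so this choice is without loss of generality.
1. G is the midpoint of QJ ⇒ G = (1/2, 0)
2. V is the centroid of triangle DGQ ⇒ V = (1/6, 1/3)
3. L lies on line QG with QL:LG = 1:2 ⇒ L = (1/6, 0)
2·[LDV] = -1/18, 2·[GDV] = 1/6
[LDV]:[GDV] = -1/18:1/6 = -1/3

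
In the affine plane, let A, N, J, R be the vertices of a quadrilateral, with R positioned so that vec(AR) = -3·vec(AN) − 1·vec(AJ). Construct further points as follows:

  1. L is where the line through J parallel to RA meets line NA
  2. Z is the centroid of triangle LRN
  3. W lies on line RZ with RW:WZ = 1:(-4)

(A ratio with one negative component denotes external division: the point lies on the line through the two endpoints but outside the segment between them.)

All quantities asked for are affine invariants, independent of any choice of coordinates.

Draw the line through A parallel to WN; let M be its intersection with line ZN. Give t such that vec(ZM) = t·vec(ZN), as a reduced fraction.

Assign A = (0, 0), N = (1, 0), J = (0, 1), R = (-3, -1) — the answer is frame-independent, so this choice is without loss of generality.
1. L is where the line through J parallel to RA meets line NA ⇒ L = (-3, 0)
2. Z is the centroid of triangle LRN ⇒ Z = (-5/3, -1/3)
3. W lies on line RZ with RW:WZ = 1:(-4) ⇒ W = (-31/9, -11/9)
through A parallel to WN: direction (40/9, 11/9); meets ZN at M = (-5/6, -11/48)
M = Z + t·(N−Z) with t = 5/16

t = 5/16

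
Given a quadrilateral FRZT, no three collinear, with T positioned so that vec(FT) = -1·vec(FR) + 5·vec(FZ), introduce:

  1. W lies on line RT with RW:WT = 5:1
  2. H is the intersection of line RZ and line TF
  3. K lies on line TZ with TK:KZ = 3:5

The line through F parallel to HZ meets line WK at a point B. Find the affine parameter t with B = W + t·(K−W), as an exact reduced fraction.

Work in coordinates with F = (0, 0), R = (1, 0), Z = (0, 1), T = (-1, 5).
1. W lies on line RT with RW:WT = 5:1 ⇒ W = (-2/3, 25/6)
2. H is the intersection of line RZ and line TF ⇒ H = (-1/4, 5/4)
3. K lies on line TZ with TK:KZ = 3:5 ⇒ K = (-5/8, 7/2)
through F parallel to HZ: direction (1/4, -1/4); meets WK at B = (-13/30, 13/30)
B = W + t·(K−W) with t = 28/5

t = 28/5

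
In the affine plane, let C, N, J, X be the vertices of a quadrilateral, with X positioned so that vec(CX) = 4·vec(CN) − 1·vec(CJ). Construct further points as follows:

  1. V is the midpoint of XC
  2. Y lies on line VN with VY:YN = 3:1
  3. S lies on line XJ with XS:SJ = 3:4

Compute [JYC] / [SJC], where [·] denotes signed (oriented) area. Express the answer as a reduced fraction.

Set C = (0, 0), N = (1, 0), J = (0, 1), X = (4, -1); any affine frame gives the same invariant.
1. V is the midpoint of XC ⇒ V = (2, -1/2)
2. Y lies on line VN with VY:YN = 3:1 ⇒ Y = (5/4, -1/8)
3. S lies on line XJ with XS:SJ = 3:4 ⇒ S = (16/7, -1/7)
2·[JYC] = -5/4, 2·[SJC] = 16/7
[JYC]:[SJC] = -5/4:16/7 = -35/64

[JYC]:[SJC] = -35/64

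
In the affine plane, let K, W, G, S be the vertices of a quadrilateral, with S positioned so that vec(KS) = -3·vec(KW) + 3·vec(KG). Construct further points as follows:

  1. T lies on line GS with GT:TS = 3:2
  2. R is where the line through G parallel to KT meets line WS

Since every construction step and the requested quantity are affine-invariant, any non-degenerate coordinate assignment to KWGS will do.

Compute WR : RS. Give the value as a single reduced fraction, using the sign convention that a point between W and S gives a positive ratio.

WR:RS = 2/15

Choose coordinates K = (0, 0), W = (1, 0), G = (0, 1), S = (-3, 3).
1. T lies on line GS with GT:TS = 3:2 ⇒ T = (-9/5, 11/5)
2. R is where the line through G parallel to KT meets line WS ⇒ R = (9/17, 6/17)
R = W + t·(S−W) with t = 2/17, so WR:RS = t:(1−t) = 2/17:15/17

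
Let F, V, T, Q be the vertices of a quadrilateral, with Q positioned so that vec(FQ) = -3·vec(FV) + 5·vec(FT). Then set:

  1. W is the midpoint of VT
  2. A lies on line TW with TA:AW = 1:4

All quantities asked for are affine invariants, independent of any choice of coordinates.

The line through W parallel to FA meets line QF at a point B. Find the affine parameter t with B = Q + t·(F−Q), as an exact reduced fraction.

t = 9/8

Work in coordinates with F = (0, 0), V = (1, 0), T = (0, 1), Q = (-3, 5).
1. W is the midpoint of VT ⇒ W = (1/2, 1/2)
2. A lies on line TW with TA:AW = 1:4 ⇒ A = (1/10, 9/10)
through W parallel to FA: direction (1/10, 9/10); meets QF at B = (3/8, -5/8)
B = Q + t·(F−Q) with t = 9/8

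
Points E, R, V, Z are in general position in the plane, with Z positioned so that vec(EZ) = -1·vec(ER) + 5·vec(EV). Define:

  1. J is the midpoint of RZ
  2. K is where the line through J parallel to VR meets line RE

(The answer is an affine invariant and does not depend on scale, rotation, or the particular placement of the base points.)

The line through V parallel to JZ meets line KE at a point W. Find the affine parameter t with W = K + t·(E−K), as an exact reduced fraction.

t = 21/25

Assign E = (0, 0), R = (1, 0), V = (0, 1), Z = (-1, 5) — the answer is frame-independent, so this choice is without loss of generality.
1. J is the midpoint of RZ ⇒ J = (0, 5/2)
2. K is where the line through J parallel to VR meets line RE ⇒ K = (5/2, 0)
through V parallel to JZ: direction (-1, 5/2); meets KE at W = (2/5, 0)
W = K + t·(E−K) with t = 21/25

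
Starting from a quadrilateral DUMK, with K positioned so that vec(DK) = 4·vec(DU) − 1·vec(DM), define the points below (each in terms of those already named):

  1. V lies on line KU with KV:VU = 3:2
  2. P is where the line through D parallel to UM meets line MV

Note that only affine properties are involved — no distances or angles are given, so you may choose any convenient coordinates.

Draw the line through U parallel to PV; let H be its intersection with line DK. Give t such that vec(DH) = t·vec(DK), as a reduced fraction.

t = 7/17

Work in coordinates with D = (0, 0), U = (1, 0), M = (0, 1), K = (4, -1).
1. V lies on line KU with KV:VU = 3:2 ⇒ V = (11/5, -2/5)
2. P is where the line through D parallel to UM meets line MV ⇒ P = (-11/4, 11/4)
through U parallel to PV: direction (99/20, -63/20); meets DK at H = (28/17, -7/17)
H = D + t·(K−D) with t = 7/17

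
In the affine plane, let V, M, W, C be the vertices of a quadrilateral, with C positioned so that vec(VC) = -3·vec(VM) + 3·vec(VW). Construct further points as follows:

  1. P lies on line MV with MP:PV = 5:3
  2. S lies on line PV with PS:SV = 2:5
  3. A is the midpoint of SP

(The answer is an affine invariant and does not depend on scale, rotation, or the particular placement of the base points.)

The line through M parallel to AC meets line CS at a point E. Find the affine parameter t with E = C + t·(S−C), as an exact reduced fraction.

t = -38/3

Set V = (0, 0), M = (1, 0), W = (0, 1), C = (-3, 3); any affine frame gives the same invariant.
1. P lies on line MV with MP:PV = 5:3 ⇒ P = (3/8, 0)
2. S lies on line PV with PS:SV = 2:5 ⇒ S = (15/56, 0)
3. A is the midpoint of SP ⇒ A = (9/28, 0)
through M parallel to AC: direction (-93/28, 3); meets CS at E = (-1243/28, 41)
E = C + t·(S−C) with t = -38/3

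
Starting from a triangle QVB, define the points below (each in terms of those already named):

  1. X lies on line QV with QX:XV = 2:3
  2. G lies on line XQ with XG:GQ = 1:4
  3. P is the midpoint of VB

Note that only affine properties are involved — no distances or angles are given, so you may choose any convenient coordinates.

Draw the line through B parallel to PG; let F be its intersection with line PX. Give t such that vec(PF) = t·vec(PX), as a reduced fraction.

t = -17/2

Choose coordinates Q = (0, 0), V = (1, 0), B = (0, 1).
1. X lies on line QV with QX:XV = 2:3 ⇒ X = (2/5, 0)
2. G lies on line XQ with XG:GQ = 1:4 ⇒ G = (8/25, 0)
3. P is the midpoint of VB ⇒ P = (1/2, 1/2)
through B parallel to PG: direction (-9/50, -1/2); meets PX at F = (27/20, 19/4)
F = P + t·(X−P) with t = -17/2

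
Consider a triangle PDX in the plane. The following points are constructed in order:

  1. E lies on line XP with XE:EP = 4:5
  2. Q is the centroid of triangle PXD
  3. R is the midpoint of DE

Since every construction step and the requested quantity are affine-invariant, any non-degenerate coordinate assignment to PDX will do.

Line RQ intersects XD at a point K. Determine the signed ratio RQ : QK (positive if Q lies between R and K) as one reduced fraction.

Assign P = (0, 0), D = (1, 0), X = (0, 1) — the answer is frame-independent, so this choice is without loss of generality.
1. E lies on line XP with XE:EP = 4:5 ⇒ E = (0, 5/9)
2. Q is the centroid of triangle PXD ⇒ Q = (1/3, 1/3)
3. R is the midpoint of DE ⇒ R = (1/2, 5/18)
line RQ meets XD at K = (5/6, 1/6)
Q = R + t·(K−R) with t = -1/2, so RQ:QK = -1/2:3/2

RQ:QK = -1/3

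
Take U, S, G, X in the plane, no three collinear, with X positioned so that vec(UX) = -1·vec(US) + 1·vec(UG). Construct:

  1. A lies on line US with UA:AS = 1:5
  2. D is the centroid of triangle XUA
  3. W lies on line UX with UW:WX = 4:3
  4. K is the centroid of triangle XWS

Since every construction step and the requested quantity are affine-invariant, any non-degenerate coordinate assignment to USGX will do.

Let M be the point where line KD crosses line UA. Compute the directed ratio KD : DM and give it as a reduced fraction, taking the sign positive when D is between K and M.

KD:DM = 4/7

Choose coordinates U = (0, 0), S = (1, 0), G = (0, 1), X = (-1, 1).
1. A lies on line US with UA:AS = 1:5 ⇒ A = (1/6, 0)
2. D is the centroid of triangle XUA ⇒ D = (-5/18, 1/3)
3. W lies on line UX with UW:WX = 4:3 ⇒ W = (-4/7, 4/7)
4. K is the centroid of triangle XWS ⇒ K = (-4/21, 11/21)
line KD meets UA at M = (-31/72, 0)
D = K + t·(M−K) with t = 4/11, so KD:DM = 4/11:7/11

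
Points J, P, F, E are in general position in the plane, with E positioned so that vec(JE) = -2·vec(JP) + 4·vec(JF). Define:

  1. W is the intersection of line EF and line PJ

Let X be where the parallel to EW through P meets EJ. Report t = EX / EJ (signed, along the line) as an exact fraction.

Work in coordinates with J = (0, 0), P = (1, 0), F = (0, 1), E = (-2, 4).
1. W is the intersection of line EF and line PJ ⇒ W = (2/3, 0)
through P parallel to EW: direction (8/3, -4); meets EJ at X = (-3, 6)
X = E + t·(J−E) with t = -1/2

t = -1/2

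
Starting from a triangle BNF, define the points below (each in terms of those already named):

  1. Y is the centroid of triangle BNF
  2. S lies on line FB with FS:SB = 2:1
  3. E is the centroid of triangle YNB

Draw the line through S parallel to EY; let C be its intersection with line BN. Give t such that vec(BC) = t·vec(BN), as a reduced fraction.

Work in coordinates with B = (0, 0), N = (1, 0), F = (0, 1).
1. Y is the centroid of triangle BNF ⇒ Y = (1/3, 1/3)
2. S lies on line FB with FS:SB = 2:1 ⇒ S = (0, 1/3)
3. E is the centroid of triangle YNB ⇒ E = (4/9, 1/9)
through S parallel to EY: direction (-1/9, 2/9); meets BN at C = (1/6, 0)
C = B + t·(N−B) with t = 1/6

t = 1/6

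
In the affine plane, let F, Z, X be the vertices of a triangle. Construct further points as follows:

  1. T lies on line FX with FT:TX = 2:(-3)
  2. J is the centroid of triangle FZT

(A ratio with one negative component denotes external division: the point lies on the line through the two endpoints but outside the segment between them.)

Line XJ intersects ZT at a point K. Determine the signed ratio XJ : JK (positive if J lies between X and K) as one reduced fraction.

XJ:JK = 7/2

Choose coordinates F = (0, 0), Z = (1, 0), X = (0, 1).
1. T lies on line FX with FT:TX = 2:(-3) ⇒ T = (0, -2)
2. J is the centroid of triangle FZT ⇒ J = (1/3, -2/3)
line XJ meets ZT at K = (3/7, -8/7)
J = X + t·(K−X) with t = 7/9, so XJ:JK = 7/9:2/9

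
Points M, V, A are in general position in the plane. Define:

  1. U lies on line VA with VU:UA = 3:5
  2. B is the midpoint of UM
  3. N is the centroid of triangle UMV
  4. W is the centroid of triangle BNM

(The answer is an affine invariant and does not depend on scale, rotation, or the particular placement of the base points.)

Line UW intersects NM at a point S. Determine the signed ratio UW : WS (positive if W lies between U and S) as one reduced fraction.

Set M = (0, 0), V = (1, 0), A = (0, 1); any affine frame gives the same invariant.
1. U lies on line VA with VU:UA = 3:5 ⇒ U = (5/8, 3/8)
2. B is the midpoint of UM ⇒ B = (5/16, 3/16)
3. N is the centroid of triangle UMV ⇒ N = (13/24, 1/8)
4. W is the centroid of triangle BNM ⇒ W = (41/144, 5/48)
line UW meets NM at S = (13/60, 1/20)
W = U + t·(S−U) with t = 5/6, so UW:WS = 5/6:1/6

UW:WS = 5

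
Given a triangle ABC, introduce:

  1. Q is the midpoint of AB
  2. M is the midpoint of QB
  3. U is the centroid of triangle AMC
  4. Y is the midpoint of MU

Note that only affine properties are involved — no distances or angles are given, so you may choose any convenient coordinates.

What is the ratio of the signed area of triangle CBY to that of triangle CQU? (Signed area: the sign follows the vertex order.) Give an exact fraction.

[CBY]:[CQU] = 4

Set A = (0, 0), B = (1, 0), C = (0, 1); any affine frame gives the same invariant.
1. Q is the midpoint of AB ⇒ Q = (1/2, 0)
2. M is the midpoint of QB ⇒ M = (3/4, 0)
3. U is the centroid of triangle AMC ⇒ U = (1/4, 1/3)
4. Y is the midpoint of MU ⇒ Y = (1/2, 1/6)
2·[CBY] = -1/3, 2·[CQU] = -1/12
[CBY]:[CQU] = -1/3:-1/12 = 4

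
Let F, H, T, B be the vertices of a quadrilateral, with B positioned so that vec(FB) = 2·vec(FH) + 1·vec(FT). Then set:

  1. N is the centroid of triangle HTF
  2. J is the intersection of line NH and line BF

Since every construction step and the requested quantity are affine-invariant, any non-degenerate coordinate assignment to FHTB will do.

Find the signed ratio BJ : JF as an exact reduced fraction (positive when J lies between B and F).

BJ:JF = 3

Choose coordinates F = (0, 0), H = (1, 0), T = (0, 1), B = (2, 1).
1. N is the centroid of triangle HTF ⇒ N = (1/3, 1/3)
2. J is the intersection of line NH and line BF ⇒ J = (1/2, 1/4)
J = B + t·(F−B) with t = 3/4, so BJ:JF = t:(1−t) = 3/4:1/4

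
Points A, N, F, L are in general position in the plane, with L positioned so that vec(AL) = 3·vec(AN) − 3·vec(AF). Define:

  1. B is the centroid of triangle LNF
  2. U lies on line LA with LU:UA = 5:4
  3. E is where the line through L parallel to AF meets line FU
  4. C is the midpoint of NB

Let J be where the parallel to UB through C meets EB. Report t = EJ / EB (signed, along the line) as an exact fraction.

Work in coordinates with A = (0, 0), N = (1, 0), F = (0, 1), L = (3, -3).
1. B is the centroid of triangle LNF ⇒ B = (4/3, -2/3)
2. U lies on line LA with LU:UA = 5:4 ⇒ U = (4/3, -4/3)
3. E is where the line through L parallel to AF meets line FU ⇒ E = (3, -17/4)
4. C is the midpoint of NB ⇒ C = (7/6, -1/3)
through C parallel to UB: direction (0, 2/3); meets EB at J = (7/6, -37/120)
J = E + t·(B−E) with t = 11/10

t = 11/10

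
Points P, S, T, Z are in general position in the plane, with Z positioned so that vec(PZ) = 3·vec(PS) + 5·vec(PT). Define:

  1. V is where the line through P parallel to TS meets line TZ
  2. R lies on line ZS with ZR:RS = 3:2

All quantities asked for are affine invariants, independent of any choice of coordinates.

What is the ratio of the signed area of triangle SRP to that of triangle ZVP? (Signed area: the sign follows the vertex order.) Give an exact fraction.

Choose coordinates P = (0, 0), S = (1, 0), T = (0, 1), Z = (3, 5).
1. V is where the line through P parallel to TS meets line TZ ⇒ V = (-3/7, 3/7)
2. R lies on line ZS with ZR:RS = 3:2 ⇒ R = (9/5, 2)
2·[SRP] = 2, 2·[ZVP] = 24/7
[SRP]:[ZVP] = 2:24/7 = 7/12

[SRP]:[ZVP] = 7/12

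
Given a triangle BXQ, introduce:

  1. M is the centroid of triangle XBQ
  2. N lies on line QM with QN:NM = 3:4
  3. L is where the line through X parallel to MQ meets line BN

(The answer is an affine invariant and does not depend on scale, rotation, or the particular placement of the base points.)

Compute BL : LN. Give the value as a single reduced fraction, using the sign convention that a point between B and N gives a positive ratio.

Assign B = (0, 0), X = (1, 0), Q = (0, 1) — the answer is frame-independent, so this choice is without loss of generality.
1. M is the centroid of triangle XBQ ⇒ M = (1/3, 1/3)
2. N lies on line QM with QN:NM = 3:4 ⇒ N = (1/7, 5/7)
3. L is where the line through X parallel to MQ meets line BN ⇒ L = (2/7, 10/7)
L = B + t·(N−B) with t = 2, so BL:LN = t:(1−t) = 2:-1

BL:LN = -2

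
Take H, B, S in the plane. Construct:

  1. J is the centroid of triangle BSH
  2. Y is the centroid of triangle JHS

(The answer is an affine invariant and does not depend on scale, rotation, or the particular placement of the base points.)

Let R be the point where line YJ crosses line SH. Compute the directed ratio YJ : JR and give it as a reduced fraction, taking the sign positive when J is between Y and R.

YJ:JR = -2/3

Assign H = (0, 0), B = (1, 0), S = (0, 1) — the answer is frame-independent, so this choice is without loss of generality.
1. J is the centroid of triangle BSH ⇒ J = (1/3, 1/3)
2. Y is the centroid of triangle JHS ⇒ Y = (1/9, 4/9)
line YJ meets SH at R = (0, 1/2)
J = Y + t·(R−Y) with t = -2, so YJ:JR = -2:3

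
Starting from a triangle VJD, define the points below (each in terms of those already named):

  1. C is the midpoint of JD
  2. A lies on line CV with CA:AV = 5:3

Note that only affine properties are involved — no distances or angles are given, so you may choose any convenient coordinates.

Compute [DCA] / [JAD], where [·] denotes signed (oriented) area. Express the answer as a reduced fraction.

[DCA]:[JAD] = 1/2

Set V = (0, 0), J = (1, 0), D = (0, 1); any affine frame gives the same invariant.
1. C is the midpoint of JD ⇒ C = (1/2, 1/2)
2. A lies on line CV with CA:AV = 5:3 ⇒ A = (3/16, 3/16)
2·[DCA] = -5/16, 2·[JAD] = -5/8
[DCA]:[JAD] = -5/16:-5/8 = 1/2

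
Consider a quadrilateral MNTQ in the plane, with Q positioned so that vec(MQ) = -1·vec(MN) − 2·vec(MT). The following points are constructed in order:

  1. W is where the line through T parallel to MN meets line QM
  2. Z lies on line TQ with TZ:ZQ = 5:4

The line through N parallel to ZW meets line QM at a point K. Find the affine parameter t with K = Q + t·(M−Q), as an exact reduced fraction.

Set M = (0, 0), N = (1, 0), T = (0, 1), Q = (-1, -2); any affine frame gives the same invariant.
1. W is where the line through T parallel to MN meets line QM ⇒ W = (1/2, 1)
2. Z lies on line TQ with TZ:ZQ = 5:4 ⇒ Z = (-5/9, -2/3)
through N parallel to ZW: direction (19/18, 5/3); meets QM at K = (-15/4, -15/2)
K = Q + t·(M−Q) with t = -11/4

t = -11/4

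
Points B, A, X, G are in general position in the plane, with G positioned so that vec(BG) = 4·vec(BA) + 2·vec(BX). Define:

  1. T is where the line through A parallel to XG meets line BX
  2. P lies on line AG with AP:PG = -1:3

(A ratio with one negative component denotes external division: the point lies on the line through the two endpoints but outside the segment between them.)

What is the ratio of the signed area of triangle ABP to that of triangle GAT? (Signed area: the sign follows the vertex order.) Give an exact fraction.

Work in coordinates with B = (0, 0), A = (1, 0), X = (0, 1), G = (4, 2).
1. T is where the line through A parallel to XG meets line BX ⇒ T = (0, -1/4)
2. P lies on line AG with AP:PG = -1:3 ⇒ P = (-1/2, -1)
2·[ABP] = 1, 2·[GAT] = -5/4
[ABP]:[GAT] = 1:-5/4 = -4/5

[ABP]:[GAT] = -4/5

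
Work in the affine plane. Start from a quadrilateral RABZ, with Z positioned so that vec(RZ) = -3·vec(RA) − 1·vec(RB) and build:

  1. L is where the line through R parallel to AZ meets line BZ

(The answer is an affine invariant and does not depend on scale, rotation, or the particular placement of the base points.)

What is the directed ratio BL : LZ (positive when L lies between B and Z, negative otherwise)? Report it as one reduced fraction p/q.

BL:LZ = 4

Assign R = (0, 0), A = (1, 0), B = (0, 1), Z = (-3, -1) — the answer is frame-independent, so this choice is without loss of generality.
1. L is where the line through R parallel to AZ meets line BZ ⇒ L = (-12/5, -3/5)
L = B + t·(Z−B) with t = 4/5, so BL:LZ = t:(1−t) = 4/5:1/5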